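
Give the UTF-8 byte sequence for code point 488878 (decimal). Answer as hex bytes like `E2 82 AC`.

F1 B7 96 AE

U+775AE = 0x775AE = 488878 decimal. In range U+10000–U+10FFFF → 4-byte form: 11110xxx 10xxxxxx 10xxxxxx 10xxxxxx.
Binary (21 bits): 001110111010110101110.
Split 3+6+6+6: 001 | 110111 | 010110 | 101110.
Byte 1: 11110001 = 0xF1.
Byte 2: 10110111 = 0xB7.
Byte 3: 10010110 = 0x96.
Byte 4: 10101110 = 0xAE.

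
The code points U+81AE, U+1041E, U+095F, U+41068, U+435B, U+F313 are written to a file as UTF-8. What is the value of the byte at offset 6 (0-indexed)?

0x9E

U+81AE → 3-byte form E8 86 AE at offsets 0–2.
U+1041E → 4-byte form F0 90 90 9E at offsets 3–6.
Offset 6 falls in char 2's range; it's byte 4 of F0 90 90 9E = 0x9E.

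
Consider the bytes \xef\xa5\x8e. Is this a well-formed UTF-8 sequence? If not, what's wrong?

valid

Leading byte 0xEF = 11101111 → 3-byte form.
Continuation bytes 0xA5=10100101, 0x8E=10001110 all match 10xxxxxx.
Decoded value 0xF94E is ≥ 0x800 (shortest form) and not a surrogate.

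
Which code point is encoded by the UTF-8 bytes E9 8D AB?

Leading byte 0xE9 = 11101001 matches 1110xxxx → 3-byte sequence.
Byte 1: 0xE9 = 11101001, payload 1001 (4 bits).
Byte 2: 0x8D = 10001101 (10xxxxxx ✓), payload 001101.
Byte 3: 0xAB = 10101011 (10xxxxxx ✓), payload 101011.
Concatenate: 1001001101101011 = 0x936B (16 bits → U+936B).

U+936B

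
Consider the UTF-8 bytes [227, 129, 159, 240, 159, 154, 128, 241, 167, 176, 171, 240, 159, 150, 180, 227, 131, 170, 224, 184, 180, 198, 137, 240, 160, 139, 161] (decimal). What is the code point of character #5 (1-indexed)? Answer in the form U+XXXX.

U+30EA

Offset 0: leading byte 0xE3 = 11100011 → 3-byte char #1 = E3 81 9F.
Offset 3: leading byte 0xF0 = 11110000 → 4-byte char #2 = F0 9F 9A 80.
Offset 7: leading byte 0xF1 = 11110001 → 4-byte char #3 = F1 A7 B0 AB.
Offset 11: leading byte 0xF0 = 11110000 → 4-byte char #4 = F0 9F 96 B4.
Offset 15: leading byte 0xE3 = 11100011 → 3-byte char #5 = E3 83 AA.
Leading byte 0xE3 = 11100011 matches 1110xxxx → 3-byte sequence.
Byte 1: 0xE3 = 11100011, payload 0011 (4 bits).
Byte 2: 0x83 = 10000011 (10xxxxxx ✓), payload 000011.
Byte 3: 0xAA = 10101010 (10xxxxxx ✓), payload 101010.
Concatenate: 0011000011101010 = 0x30EA (16 bits → U+30EA).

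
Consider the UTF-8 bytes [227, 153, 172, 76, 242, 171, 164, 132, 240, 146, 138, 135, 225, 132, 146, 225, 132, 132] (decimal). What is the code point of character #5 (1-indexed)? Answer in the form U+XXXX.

U+1112

Offset 0: leading byte 0xE3 = 11100011 → 3-byte char #1 = E3 99 AC.
Offset 3: leading byte 0x4C = 01001100 → 1-byte char #2 = 4C.
Offset 4: leading byte 0xF2 = 11110010 → 4-byte char #3 = F2 AB A4 84.
Offset 8: leading byte 0xF0 = 11110000 → 4-byte char #4 = F0 92 8A 87.
Offset 12: leading byte 0xE1 = 11100001 → 3-byte char #5 = E1 84 92.
Leading byte 0xE1 = 11100001 matches 1110xxxx → 3-byte sequence.
Byte 1: 0xE1 = 11100001, payload 0001 (4 bits).
Byte 2: 0x84 = 10000100 (10xxxxxx ✓), payload 000100.
Byte 3: 0x92 = 10010010 (10xxxxxx ✓), payload 010010.
Concatenate: 0001000100010010 = 0x1112 (16 bits → U+1112).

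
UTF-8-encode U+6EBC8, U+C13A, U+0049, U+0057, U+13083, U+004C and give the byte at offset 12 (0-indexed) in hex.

0x83

U+6EBC8 → 4-byte form F1 AE AF 88 at offsets 0–3.
U+C13A → 3-byte form EC 84 BA at offsets 4–6.
U+0049 → 1-byte form 49 at offsets 7–7.
U+0057 → 1-byte form 57 at offsets 8–8.
U+13083 → 4-byte form F0 93 82 83 at offsets 9–12.
Offset 12 falls in char 5's range; it's byte 4 of F0 93 82 83 = 0x83.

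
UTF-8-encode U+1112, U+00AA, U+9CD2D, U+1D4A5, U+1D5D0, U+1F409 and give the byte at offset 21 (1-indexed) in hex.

1-indexed offset 21 is 0-indexed offset 20.
U+1112 → 3-byte form E1 84 92 at offsets 0–2.
U+00AA → 2-byte form C2 AA at offsets 3–4.
U+9CD2D → 4-byte form F2 9C B4 AD at offsets 5–8.
U+1D4A5 → 4-byte form F0 9D 92 A5 at offsets 9–12.
U+1D5D0 → 4-byte form F0 9D 97 90 at offsets 13–16.
U+1F409 → 4-byte form F0 9F 90 89 at offsets 17–20.
Offset 20 falls in char 6's range; it's byte 4 of F0 9F 90 89 = 0x89.

0x89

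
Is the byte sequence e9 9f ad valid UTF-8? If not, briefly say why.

Leading byte 0xE9 = 11101001 → 3-byte form.
Continuation bytes 0x9F=10011111, 0xAD=10101101 all match 10xxxxxx.
Decoded value 0x97ED is ≥ 0x800 (shortest form) and not a surrogate.

valid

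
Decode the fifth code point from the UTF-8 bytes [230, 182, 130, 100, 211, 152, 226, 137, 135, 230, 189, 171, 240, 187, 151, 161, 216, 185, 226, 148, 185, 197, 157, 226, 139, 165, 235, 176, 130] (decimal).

U+6F6B

Offset 0: leading byte 0xE6 = 11100110 → 3-byte char #1 = E6 B6 82.
Offset 3: leading byte 0x64 = 01100100 → 1-byte char #2 = 64.
Offset 4: leading byte 0xD3 = 11010011 → 2-byte char #3 = D3 98.
Offset 6: leading byte 0xE2 = 11100010 → 3-byte char #4 = E2 89 87.
Offset 9: leading byte 0xE6 = 11100110 → 3-byte char #5 = E6 BD AB.
Leading byte 0xE6 = 11100110 matches 1110xxxx → 3-byte sequence.
Byte 1: 0xE6 = 11100110, payload 0110 (4 bits).
Byte 2: 0xBD = 10111101 (10xxxxxx ✓), payload 111101.
Byte 3: 0xAB = 10101011 (10xxxxxx ✓), payload 101011.
Concatenate: 0110111101101011 = 0x6F6B (16 bits → U+6F6B).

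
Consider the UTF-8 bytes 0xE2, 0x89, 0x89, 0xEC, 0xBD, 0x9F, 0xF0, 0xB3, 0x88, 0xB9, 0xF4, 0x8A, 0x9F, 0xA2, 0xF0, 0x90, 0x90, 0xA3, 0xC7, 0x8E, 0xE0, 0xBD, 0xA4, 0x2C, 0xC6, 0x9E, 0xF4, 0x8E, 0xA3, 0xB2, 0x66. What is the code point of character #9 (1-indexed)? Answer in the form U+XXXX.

U+019E

Offset 0: leading byte 0xE2 = 11100010 → 3-byte char #1 = E2 89 89.
Offset 3: leading byte 0xEC = 11101100 → 3-byte char #2 = EC BD 9F.
Offset 6: leading byte 0xF0 = 11110000 → 4-byte char #3 = F0 B3 88 B9.
Offset 10: leading byte 0xF4 = 11110100 → 4-byte char #4 = F4 8A 9F A2.
Offset 14: leading byte 0xF0 = 11110000 → 4-byte char #5 = F0 90 90 A3.
Offset 18: leading byte 0xC7 = 11000111 → 2-byte char #6 = C7 8E.
Offset 20: leading byte 0xE0 = 11100000 → 3-byte char #7 = E0 BD A4.
Offset 23: leading byte 0x2C = 00101100 → 1-byte char #8 = 2C.
Offset 24: leading byte 0xC6 = 11000110 → 2-byte char #9 = C6 9E.
Leading byte 0xC6 = 11000110 matches 110xxxxx → 2-byte sequence.
Byte 1: 0xC6 = 11000110, payload 00110 (5 bits).
Byte 2: 0x9E = 10011110 (10xxxxxx ✓), payload 011110.
Concatenate: 00110011110 = 0x19E (11 bits → U+019E).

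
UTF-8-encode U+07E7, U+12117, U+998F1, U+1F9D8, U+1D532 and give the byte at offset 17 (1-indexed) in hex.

0x94

1-indexed offset 17 is 0-indexed offset 16.
U+07E7 → 2-byte form DF A7 at offsets 0–1.
U+12117 → 4-byte form F0 92 84 97 at offsets 2–5.
U+998F1 → 4-byte form F2 99 A3 B1 at offsets 6–9.
U+1F9D8 → 4-byte form F0 9F A7 98 at offsets 10–13.
U+1D532 → 4-byte form F0 9D 94 B2 at offsets 14–17.
Offset 16 falls in char 5's range; it's byte 3 of F0 9D 94 B2 = 0x94.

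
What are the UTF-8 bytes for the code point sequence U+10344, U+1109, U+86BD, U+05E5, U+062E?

F0 90 8D 84 E1 84 89 E8 9A BD D7 A5 D8 AE

U+10344: 4-byte form → F0 90 8D 84.
U+1109: 3-byte form → E1 84 89.
U+86BD: 3-byte form → E8 9A BD.
U+05E5: 2-byte form → D7 A5.
U+062E: 2-byte form → D8 AE.
Concatenated (14 bytes): F0 90 8D 84 E1 84 89 E8 9A BD D7 A5 D8 AE.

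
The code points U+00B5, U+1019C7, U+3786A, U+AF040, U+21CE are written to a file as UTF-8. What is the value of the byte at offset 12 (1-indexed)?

0xAF

1-indexed offset 12 is 0-indexed offset 11.
U+00B5 → 2-byte form C2 B5 at offsets 0–1.
U+1019C7 → 4-byte form F4 81 A7 87 at offsets 2–5.
U+3786A → 4-byte form F0 B7 A1 AA at offsets 6–9.
U+AF040 → 4-byte form F2 AF 81 80 at offsets 10–13.
Offset 11 falls in char 4's range; it's byte 2 of F2 AF 81 80 = 0xAF.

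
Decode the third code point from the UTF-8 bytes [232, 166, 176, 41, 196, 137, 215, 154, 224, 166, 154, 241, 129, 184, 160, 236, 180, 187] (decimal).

U+0109

Offset 0: leading byte 0xE8 = 11101000 → 3-byte char #1 = E8 A6 B0.
Offset 3: leading byte 0x29 = 00101001 → 1-byte char #2 = 29.
Offset 4: leading byte 0xC4 = 11000100 → 2-byte char #3 = C4 89.
Leading byte 0xC4 = 11000100 matches 110xxxxx → 2-byte sequence.
Byte 1: 0xC4 = 11000100, payload 00100 (5 bits).
Byte 2: 0x89 = 10001001 (10xxxxxx ✓), payload 001001.
Concatenate: 00100001001 = 0x109 (11 bits → U+0109).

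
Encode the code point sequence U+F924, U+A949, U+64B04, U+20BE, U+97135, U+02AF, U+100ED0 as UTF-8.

U+F924: 3-byte form → EF A4 A4.
U+A949: 3-byte form → EA A5 89.
U+64B04: 4-byte form → F1 A4 AC 84.
U+20BE: 3-byte form → E2 82 BE.
U+97135: 4-byte form → F2 97 84 B5.
U+02AF: 2-byte form → CA AF.
U+100ED0: 4-byte form → F4 80 BB 90.
Concatenated (23 bytes): EF A4 A4 EA A5 89 F1 A4 AC 84 E2 82 BE F2 97 84 B5 CA AF F4 80 BB 90.

EF A4 A4 EA A5 89 F1 A4 AC 84 E2 82 BE F2 97 84 B5 CA AF F4 80 BB 90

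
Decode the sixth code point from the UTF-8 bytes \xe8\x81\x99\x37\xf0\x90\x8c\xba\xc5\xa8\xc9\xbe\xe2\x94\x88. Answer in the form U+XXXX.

Offset 0: leading byte 0xE8 = 11101000 → 3-byte char #1 = E8 81 99.
Offset 3: leading byte 0x37 = 00110111 → 1-byte char #2 = 37.
Offset 4: leading byte 0xF0 = 11110000 → 4-byte char #3 = F0 90 8C BA.
Offset 8: leading byte 0xC5 = 11000101 → 2-byte char #4 = C5 A8.
Offset 10: leading byte 0xC9 = 11001001 → 2-byte char #5 = C9 BE.
Offset 12: leading byte 0xE2 = 11100010 → 3-byte char #6 = E2 94 88.
Leading byte 0xE2 = 11100010 matches 1110xxxx → 3-byte sequence.
Byte 1: 0xE2 = 11100010, payload 0010 (4 bits).
Byte 2: 0x94 = 10010100 (10xxxxxx ✓), payload 010100.
Byte 3: 0x88 = 10001000 (10xxxxxx ✓), payload 001000.
Concatenate: 0010010100001000 = 0x2508 (16 bits → U+2508).

U+2508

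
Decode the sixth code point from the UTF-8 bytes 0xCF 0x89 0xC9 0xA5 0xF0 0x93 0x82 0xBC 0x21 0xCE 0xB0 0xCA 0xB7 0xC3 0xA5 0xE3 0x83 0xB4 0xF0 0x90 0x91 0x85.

Offset 0: leading byte 0xCF = 11001111 → 2-byte char #1 = CF 89.
Offset 2: leading byte 0xC9 = 11001001 → 2-byte char #2 = C9 A5.
Offset 4: leading byte 0xF0 = 11110000 → 4-byte char #3 = F0 93 82 BC.
Offset 8: leading byte 0x21 = 00100001 → 1-byte char #4 = 21.
Offset 9: leading byte 0xCE = 11001110 → 2-byte char #5 = CE B0.
Offset 11: leading byte 0xCA = 11001010 → 2-byte char #6 = CA B7.
Leading byte 0xCA = 11001010 matches 110xxxxx → 2-byte sequence.
Byte 1: 0xCA = 11001010, payload 01010 (5 bits).
Byte 2: 0xB7 = 10110111 (10xxxxxx ✓), payload 110111.
Concatenate: 01010110111 = 0x2B7 (11 bits → U+02B7).

U+02B7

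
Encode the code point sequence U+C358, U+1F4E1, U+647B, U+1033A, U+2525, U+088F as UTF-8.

EC 8D 98 F0 9F 93 A1 E6 91 BB F0 90 8C BA E2 94 A5 E0 A2 8F

U+C358: 3-byte form → EC 8D 98.
U+1F4E1: 4-byte form → F0 9F 93 A1.
U+647B: 3-byte form → E6 91 BB.
U+1033A: 4-byte form → F0 90 8C BA.
U+2525: 3-byte form → E2 94 A5.
U+088F: 3-byte form → E0 A2 8F.
Concatenated (20 bytes): EC 8D 98 F0 9F 93 A1 E6 91 BB F0 90 8C BA E2 94 A5 E0 A2 8F.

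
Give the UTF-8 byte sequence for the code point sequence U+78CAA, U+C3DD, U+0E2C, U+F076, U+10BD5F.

U+78CAA: 4-byte form → F1 B8 B2 AA.
U+C3DD: 3-byte form → EC 8F 9D.
U+0E2C: 3-byte form → E0 B8 AC.
U+F076: 3-byte form → EF 81 B6.
U+10BD5F: 4-byte form → F4 8B B5 9F.
Concatenated (17 bytes): F1 B8 B2 AA EC 8F 9D E0 B8 AC EF 81 B6 F4 8B B5 9F.

F1 B8 B2 AA EC 8F 9D E0 B8 AC EF 81 B6 F4 8B B5 9F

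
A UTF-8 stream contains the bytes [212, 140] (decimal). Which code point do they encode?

Leading byte 0xD4 = 11010100 matches 110xxxxx → 2-byte sequence.
Byte 1: 0xD4 = 11010100, payload 10100 (5 bits).
Byte 2: 0x8C = 10001100 (10xxxxxx ✓), payload 001100.
Concatenate: 10100001100 = 0x50C (11 bits → U+050C).

U+050C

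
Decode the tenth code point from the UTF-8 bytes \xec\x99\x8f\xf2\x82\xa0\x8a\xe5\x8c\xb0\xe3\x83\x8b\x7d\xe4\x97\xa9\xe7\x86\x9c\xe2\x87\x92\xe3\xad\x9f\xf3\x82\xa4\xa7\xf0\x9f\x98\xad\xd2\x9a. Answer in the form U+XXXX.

U+C2927

Offset 0: leading byte 0xEC = 11101100 → 3-byte char #1 = EC 99 8F.
Offset 3: leading byte 0xF2 = 11110010 → 4-byte char #2 = F2 82 A0 8A.
Offset 7: leading byte 0xE5 = 11100101 → 3-byte char #3 = E5 8C B0.
Offset 10: leading byte 0xE3 = 11100011 → 3-byte char #4 = E3 83 8B.
Offset 13: leading byte 0x7D = 01111101 → 1-byte char #5 = 7D.
Offset 14: leading byte 0xE4 = 11100100 → 3-byte char #6 = E4 97 A9.
Offset 17: leading byte 0xE7 = 11100111 → 3-byte char #7 = E7 86 9C.
Offset 20: leading byte 0xE2 = 11100010 → 3-byte char #8 = E2 87 92.
Offset 23: leading byte 0xE3 = 11100011 → 3-byte char #9 = E3 AD 9F.
Offset 26: leading byte 0xF3 = 11110011 → 4-byte char #10 = F3 82 A4 A7.
Leading byte 0xF3 = 11110011 matches 11110xxx → 4-byte sequence.
Byte 1: 0xF3 = 11110011, payload 011 (3 bits).
Byte 2: 0x82 = 10000010 (10xxxxxx ✓), payload 000010.
Byte 3: 0xA4 = 10100100 (10xxxxxx ✓), payload 100100.
Byte 4: 0xA7 = 10100111 (10xxxxxx ✓), payload 100111.
Concatenate: 011000010100100100111 = 0xC2927 (21 bits → U+C2927).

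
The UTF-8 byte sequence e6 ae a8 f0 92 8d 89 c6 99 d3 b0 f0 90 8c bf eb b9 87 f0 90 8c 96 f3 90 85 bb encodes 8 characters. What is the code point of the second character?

U+12349

Offset 0: leading byte 0xE6 = 11100110 → 3-byte char #1 = E6 AE A8.
Offset 3: leading byte 0xF0 = 11110000 → 4-byte char #2 = F0 92 8D 89.
Leading byte 0xF0 = 11110000 matches 11110xxx → 4-byte sequence.
Byte 1: 0xF0 = 11110000, payload 000 (3 bits).
Byte 2: 0x92 = 10010010 (10xxxxxx ✓), payload 010010.
Byte 3: 0x8D = 10001101 (10xxxxxx ✓), payload 001101.
Byte 4: 0x89 = 10001001 (10xxxxxx ✓), payload 001001.
Concatenate: 000010010001101001001 = 0x12349 (21 bits → U+12349).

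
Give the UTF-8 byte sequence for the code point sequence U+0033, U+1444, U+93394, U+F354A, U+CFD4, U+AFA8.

33 E1 91 84 F2 93 8E 94 F3 B3 95 8A EC BF 94 EA BE A8

U+0033: 1-byte form → 33.
U+1444: 3-byte form → E1 91 84.
U+93394: 4-byte form → F2 93 8E 94.
U+F354A: 4-byte form → F3 B3 95 8A.
U+CFD4: 3-byte form → EC BF 94.
U+AFA8: 3-byte form → EA BE A8.
Concatenated (18 bytes): 33 E1 91 84 F2 93 8E 94 F3 B3 95 8A EC BF 94 EA BE A8.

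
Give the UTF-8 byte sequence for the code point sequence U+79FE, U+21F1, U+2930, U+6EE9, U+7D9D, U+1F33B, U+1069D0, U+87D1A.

E7 A7 BE E2 87 B1 E2 A4 B0 E6 BB A9 E7 B6 9D F0 9F 8C BB F4 86 A7 90 F2 87 B4 9A

U+79FE: 3-byte form → E7 A7 BE.
U+21F1: 3-byte form → E2 87 B1.
U+2930: 3-byte form → E2 A4 B0.
U+6EE9: 3-byte form → E6 BB A9.
U+7D9D: 3-byte form → E7 B6 9D.
U+1F33B: 4-byte form → F0 9F 8C BB.
U+1069D0: 4-byte form → F4 86 A7 90.
U+87D1A: 4-byte form → F2 87 B4 9A.
Concatenated (27 bytes): E7 A7 BE E2 87 B1 E2 A4 B0 E6 BB A9 E7 B6 9D F0 9F 8C BB F4 86 A7 90 F2 87 B4 9A.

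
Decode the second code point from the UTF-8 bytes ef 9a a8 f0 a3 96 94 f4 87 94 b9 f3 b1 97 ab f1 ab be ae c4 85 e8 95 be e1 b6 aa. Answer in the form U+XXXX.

U+23594

Offset 0: leading byte 0xEF = 11101111 → 3-byte char #1 = EF 9A A8.
Offset 3: leading byte 0xF0 = 11110000 → 4-byte char #2 = F0 A3 96 94.
Leading byte 0xF0 = 11110000 matches 11110xxx → 4-byte sequence.
Byte 1: 0xF0 = 11110000, payload 000 (3 bits).
Byte 2: 0xA3 = 10100011 (10xxxxxx ✓), payload 100011.
Byte 3: 0x96 = 10010110 (10xxxxxx ✓), payload 010110.
Byte 4: 0x94 = 10010100 (10xxxxxx ✓), payload 010100.
Concatenate: 000100011010110010100 = 0x23594 (21 bits → U+23594).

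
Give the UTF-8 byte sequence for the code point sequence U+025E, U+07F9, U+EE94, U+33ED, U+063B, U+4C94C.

C9 9E DF B9 EE BA 94 E3 8F AD D8 BB F1 8C A5 8C

U+025E: 2-byte form → C9 9E.
U+07F9: 2-byte form → DF B9.
U+EE94: 3-byte form → EE BA 94.
U+33ED: 3-byte form → E3 8F AD.
U+063B: 2-byte form → D8 BB.
U+4C94C: 4-byte form → F1 8C A5 8C.
Concatenated (16 bytes): C9 9E DF B9 EE BA 94 E3 8F AD D8 BB F1 8C A5 8C.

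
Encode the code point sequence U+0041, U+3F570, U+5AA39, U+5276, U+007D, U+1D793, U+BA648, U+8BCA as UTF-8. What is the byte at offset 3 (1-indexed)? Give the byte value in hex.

0xBF

1-indexed offset 3 is 0-indexed offset 2.
U+0041 → 1-byte form 41 at offsets 0–0.
U+3F570 → 4-byte form F0 BF 95 B0 at offsets 1–4.
Offset 2 falls in char 2's range; it's byte 2 of F0 BF 95 B0 = 0xBF.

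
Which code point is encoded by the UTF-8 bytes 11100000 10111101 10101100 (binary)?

Leading byte 0xE0 = 11100000 matches 1110xxxx → 3-byte sequence.
Byte 1: 0xE0 = 11100000, payload 0000 (4 bits).
Byte 2: 0xBD = 10111101 (10xxxxxx ✓), payload 111101.
Byte 3: 0xAC = 10101100 (10xxxxxx ✓), payload 101100.
Concatenate: 0000111101101100 = 0xF6C (16 bits → U+0F6C).

U+0F6C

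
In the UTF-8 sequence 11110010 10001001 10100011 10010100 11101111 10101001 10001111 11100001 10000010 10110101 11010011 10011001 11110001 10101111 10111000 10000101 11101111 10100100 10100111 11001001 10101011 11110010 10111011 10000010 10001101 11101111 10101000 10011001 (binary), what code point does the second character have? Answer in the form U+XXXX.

U+FA4F

Offset 0: leading byte 0xF2 = 11110010 → 4-byte char #1 = F2 89 A3 94.
Offset 4: leading byte 0xEF = 11101111 → 3-byte char #2 = EF A9 8F.
Leading byte 0xEF = 11101111 matches 1110xxxx → 3-byte sequence.
Byte 1: 0xEF = 11101111, payload 1111 (4 bits).
Byte 2: 0xA9 = 10101001 (10xxxxxx ✓), payload 101001.
Byte 3: 0x8F = 10001111 (10xxxxxx ✓), payload 001111.
Concatenate: 1111101001001111 = 0xFA4F (16 bits → U+FA4F).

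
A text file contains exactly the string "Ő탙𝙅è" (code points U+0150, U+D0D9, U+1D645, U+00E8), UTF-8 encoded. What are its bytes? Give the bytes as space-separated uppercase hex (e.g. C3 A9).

C5 90 ED 83 99 F0 9D 99 85 C3 A8

U+0150: 2-byte form → C5 90.
U+D0D9: 3-byte form → ED 83 99.
U+1D645: 4-byte form → F0 9D 99 85.
U+00E8: 2-byte form → C3 A8.
Concatenated (11 bytes): C5 90 ED 83 99 F0 9D 99 85 C3 A8.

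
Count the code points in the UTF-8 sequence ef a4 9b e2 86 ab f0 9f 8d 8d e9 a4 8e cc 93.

Byte at offset 0: 0xEF = 11101111 → 3-byte char (#1). Advance 3.
Byte at offset 3: 0xE2 = 11100010 → 3-byte char (#2). Advance 3.
Byte at offset 6: 0xF0 = 11110000 → 4-byte char (#3). Advance 4.
Byte at offset 10: 0xE9 = 11101001 → 3-byte char (#4). Advance 3.
Byte at offset 13: 0xCC = 11001100 → 2-byte char (#5). Advance 2.
Reached end at offset 15 after 5 code points.

5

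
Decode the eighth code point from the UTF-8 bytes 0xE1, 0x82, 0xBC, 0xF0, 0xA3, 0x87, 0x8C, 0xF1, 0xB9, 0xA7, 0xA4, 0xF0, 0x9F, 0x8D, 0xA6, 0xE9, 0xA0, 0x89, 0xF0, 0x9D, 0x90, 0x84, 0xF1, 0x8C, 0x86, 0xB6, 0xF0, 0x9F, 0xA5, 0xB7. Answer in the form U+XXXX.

U+1F977

Offset 0: leading byte 0xE1 = 11100001 → 3-byte char #1 = E1 82 BC.
Offset 3: leading byte 0xF0 = 11110000 → 4-byte char #2 = F0 A3 87 8C.
Offset 7: leading byte 0xF1 = 11110001 → 4-byte char #3 = F1 B9 A7 A4.
Offset 11: leading byte 0xF0 = 11110000 → 4-byte char #4 = F0 9F 8D A6.
Offset 15: leading byte 0xE9 = 11101001 → 3-byte char #5 = E9 A0 89.
Offset 18: leading byte 0xF0 = 11110000 → 4-byte char #6 = F0 9D 90 84.
Offset 22: leading byte 0xF1 = 11110001 → 4-byte char #7 = F1 8C 86 B6.
Offset 26: leading byte 0xF0 = 11110000 → 4-byte char #8 = F0 9F A5 B7.
Leading byte 0xF0 = 11110000 matches 11110xxx → 4-byte sequence.
Byte 1: 0xF0 = 11110000, payload 000 (3 bits).
Byte 2: 0x9F = 10011111 (10xxxxxx ✓), payload 011111.
Byte 3: 0xA5 = 10100101 (10xxxxxx ✓), payload 100101.
Byte 4: 0xB7 = 10110111 (10xxxxxx ✓), payload 110111.
Concatenate: 000011111100101110111 = 0x1F977 (21 bits → U+1F977).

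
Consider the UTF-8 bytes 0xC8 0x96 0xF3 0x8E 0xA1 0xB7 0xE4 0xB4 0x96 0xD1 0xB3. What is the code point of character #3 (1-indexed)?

Offset 0: leading byte 0xC8 = 11001000 → 2-byte char #1 = C8 96.
Offset 2: leading byte 0xF3 = 11110011 → 4-byte char #2 = F3 8E A1 B7.
Offset 6: leading byte 0xE4 = 11100100 → 3-byte char #3 = E4 B4 96.
Leading byte 0xE4 = 11100100 matches 1110xxxx → 3-byte sequence.
Byte 1: 0xE4 = 11100100, payload 0100 (4 bits).
Byte 2: 0xB4 = 10110100 (10xxxxxx ✓), payload 110100.
Byte 3: 0x96 = 10010110 (10xxxxxx ✓), payload 010110.
Concatenate: 0100110100010110 = 0x4D16 (16 bits → U+4D16).

U+4D16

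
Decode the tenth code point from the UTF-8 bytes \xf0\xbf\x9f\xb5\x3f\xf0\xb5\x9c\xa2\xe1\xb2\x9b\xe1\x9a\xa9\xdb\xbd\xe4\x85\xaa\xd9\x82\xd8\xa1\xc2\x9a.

Offset 0: leading byte 0xF0 = 11110000 → 4-byte char #1 = F0 BF 9F B5.
Offset 4: leading byte 0x3F = 00111111 → 1-byte char #2 = 3F.
Offset 5: leading byte 0xF0 = 11110000 → 4-byte char #3 = F0 B5 9C A2.
Offset 9: leading byte 0xE1 = 11100001 → 3-byte char #4 = E1 B2 9B.
Offset 12: leading byte 0xE1 = 11100001 → 3-byte char #5 = E1 9A A9.
Offset 15: leading byte 0xDB = 11011011 → 2-byte char #6 = DB BD.
Offset 17: leading byte 0xE4 = 11100100 → 3-byte char #7 = E4 85 AA.
Offset 20: leading byte 0xD9 = 11011001 → 2-byte char #8 = D9 82.
Offset 22: leading byte 0xD8 = 11011000 → 2-byte char #9 = D8 A1.
Offset 24: leading byte 0xC2 = 11000010 → 2-byte char #10 = C2 9A.
Leading byte 0xC2 = 11000010 matches 110xxxxx → 2-byte sequence.
Byte 1: 0xC2 = 11000010, payload 00010 (5 bits).
Byte 2: 0x9A = 10011010 (10xxxxxx ✓), payload 011010.
Concatenate: 00010011010 = 0x9A (11 bits → U+009A).

U+009A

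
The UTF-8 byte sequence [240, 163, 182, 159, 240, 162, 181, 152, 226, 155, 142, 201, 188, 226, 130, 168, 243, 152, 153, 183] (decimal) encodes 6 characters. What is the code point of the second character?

U+22D58

Offset 0: leading byte 0xF0 = 11110000 → 4-byte char #1 = F0 A3 B6 9F.
Offset 4: leading byte 0xF0 = 11110000 → 4-byte char #2 = F0 A2 B5 98.
Leading byte 0xF0 = 11110000 matches 11110xxx → 4-byte sequence.
Byte 1: 0xF0 = 11110000, payload 000 (3 bits).
Byte 2: 0xA2 = 10100010 (10xxxxxx ✓), payload 100010.
Byte 3: 0xB5 = 10110101 (10xxxxxx ✓), payload 110101.
Byte 4: 0x98 = 10011000 (10xxxxxx ✓), payload 011000.
Concatenate: 000100010110101011000 = 0x22D58 (21 bits → U+22D58).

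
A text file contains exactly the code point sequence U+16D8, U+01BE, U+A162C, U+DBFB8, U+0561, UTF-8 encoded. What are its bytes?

E1 9B 98 C6 BE F2 A1 98 AC F3 9B BE B8 D5 A1

U+16D8: 3-byte form → E1 9B 98.
U+01BE: 2-byte form → C6 BE.
U+A162C: 4-byte form → F2 A1 98 AC.
U+DBFB8: 4-byte form → F3 9B BE B8.
U+0561: 2-byte form → D5 A1.
Concatenated (15 bytes): E1 9B 98 C6 BE F2 A1 98 AC F3 9B BE B8 D5 A1.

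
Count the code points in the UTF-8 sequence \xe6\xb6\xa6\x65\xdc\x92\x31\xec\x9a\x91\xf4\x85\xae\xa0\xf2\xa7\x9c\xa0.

Byte at offset 0: 0xE6 = 11100110 → 3-byte char (#1). Advance 3.
Byte at offset 3: 0x65 = 01100101 → 1-byte char (#2). Advance 1.
Byte at offset 4: 0xDC = 11011100 → 2-byte char (#3). Advance 2.
Byte at offset 6: 0x31 = 00110001 → 1-byte char (#4). Advance 1.
Byte at offset 7: 0xEC = 11101100 → 3-byte char (#5). Advance 3.
Byte at offset 10: 0xF4 = 11110100 → 4-byte char (#6). Advance 4.
Byte at offset 14: 0xF2 = 11110010 → 4-byte char (#7). Advance 4.
Reached end at offset 18 after 7 code points.

7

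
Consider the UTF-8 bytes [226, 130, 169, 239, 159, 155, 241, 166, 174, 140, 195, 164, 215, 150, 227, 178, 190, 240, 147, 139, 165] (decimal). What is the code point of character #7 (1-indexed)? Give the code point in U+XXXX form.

U+132E5

Offset 0: leading byte 0xE2 = 11100010 → 3-byte char #1 = E2 82 A9.
Offset 3: leading byte 0xEF = 11101111 → 3-byte char #2 = EF 9F 9B.
Offset 6: leading byte 0xF1 = 11110001 → 4-byte char #3 = F1 A6 AE 8C.
Offset 10: leading byte 0xC3 = 11000011 → 2-byte char #4 = C3 A4.
Offset 12: leading byte 0xD7 = 11010111 → 2-byte char #5 = D7 96.
Offset 14: leading byte 0xE3 = 11100011 → 3-byte char #6 = E3 B2 BE.
Offset 17: leading byte 0xF0 = 11110000 → 4-byte char #7 = F0 93 8B A5.
Leading byte 0xF0 = 11110000 matches 11110xxx → 4-byte sequence.
Byte 1: 0xF0 = 11110000, payload 000 (3 bits).
Byte 2: 0x93 = 10010011 (10xxxxxx ✓), payload 010011.
Byte 3: 0x8B = 10001011 (10xxxxxx ✓), payload 001011.
Byte 4: 0xA5 = 10100101 (10xxxxxx ✓), payload 100101.
Concatenate: 000010011001011100101 = 0x132E5 (21 bits → U+132E5).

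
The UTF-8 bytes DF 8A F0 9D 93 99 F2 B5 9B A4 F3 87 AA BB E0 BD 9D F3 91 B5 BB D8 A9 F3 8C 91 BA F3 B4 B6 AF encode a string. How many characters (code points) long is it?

Byte at offset 0: 0xDF = 11011111 → 2-byte char (#1). Advance 2.
Byte at offset 2: 0xF0 = 11110000 → 4-byte char (#2). Advance 4.
Byte at offset 6: 0xF2 = 11110010 → 4-byte char (#3). Advance 4.
Byte at offset 10: 0xF3 = 11110011 → 4-byte char (#4). Advance 4.
Byte at offset 14: 0xE0 = 11100000 → 3-byte char (#5). Advance 3.
Byte at offset 17: 0xF3 = 11110011 → 4-byte char (#6). Advance 4.
Byte at offset 21: 0xD8 = 11011000 → 2-byte char (#7). Advance 2.
Byte at offset 23: 0xF3 = 11110011 → 4-byte char (#8). Advance 4.
Byte at offset 27: 0xF3 = 11110011 → 4-byte char (#9). Advance 4.
Reached end at offset 31 after 9 code points.

9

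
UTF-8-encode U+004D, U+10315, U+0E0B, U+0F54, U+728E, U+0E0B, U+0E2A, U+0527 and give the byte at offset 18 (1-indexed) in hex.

0xE0

1-indexed offset 18 is 0-indexed offset 17.
U+004D → 1-byte form 4D at offsets 0–0.
U+10315 → 4-byte form F0 90 8C 95 at offsets 1–4.
U+0E0B → 3-byte form E0 B8 8B at offsets 5–7.
U+0F54 → 3-byte form E0 BD 94 at offsets 8–10.
U+728E → 3-byte form E7 8A 8E at offsets 11–13.
U+0E0B → 3-byte form E0 B8 8B at offsets 14–16.
U+0E2A → 3-byte form E0 B8 AA at offsets 17–19.
Offset 17 falls in char 7's range; it's byte 1 of E0 B8 AA = 0xE0.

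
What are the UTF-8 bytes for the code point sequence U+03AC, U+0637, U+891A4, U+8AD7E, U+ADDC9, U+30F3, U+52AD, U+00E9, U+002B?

CE AC D8 B7 F2 89 86 A4 F2 8A B5 BE F2 AD B7 89 E3 83 B3 E5 8A AD C3 A9 2B

U+03AC: 2-byte form → CE AC.
U+0637: 2-byte form → D8 B7.
U+891A4: 4-byte form → F2 89 86 A4.
U+8AD7E: 4-byte form → F2 8A B5 BE.
U+ADDC9: 4-byte form → F2 AD B7 89.
U+30F3: 3-byte form → E3 83 B3.
U+52AD: 3-byte form → E5 8A AD.
U+00E9: 2-byte form → C3 A9.
U+002B: 1-byte form → 2B.
Concatenated (25 bytes): CE AC D8 B7 F2 89 86 A4 F2 8A B5 BE F2 AD B7 89 E3 83 B3 E5 8A AD C3 A9 2B.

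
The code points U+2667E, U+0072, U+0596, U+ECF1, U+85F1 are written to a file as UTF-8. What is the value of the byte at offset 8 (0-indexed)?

0xB3

U+2667E → 4-byte form F0 A6 99 BE at offsets 0–3.
U+0072 → 1-byte form 72 at offsets 4–4.
U+0596 → 2-byte form D6 96 at offsets 5–6.
U+ECF1 → 3-byte form EE B3 B1 at offsets 7–9.
Offset 8 falls in char 4's range; it's byte 2 of EE B3 B1 = 0xB3.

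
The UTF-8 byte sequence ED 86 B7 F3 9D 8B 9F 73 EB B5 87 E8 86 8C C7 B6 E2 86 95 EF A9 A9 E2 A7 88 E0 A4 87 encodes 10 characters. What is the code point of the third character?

U+0073

Offset 0: leading byte 0xED = 11101101 → 3-byte char #1 = ED 86 B7.
Offset 3: leading byte 0xF3 = 11110011 → 4-byte char #2 = F3 9D 8B 9F.
Offset 7: leading byte 0x73 = 01110011 → 1-byte char #3 = 73.
Leading byte 0x73 = 01110011 matches 0xxxxxxx → 1-byte sequence.
Byte 1: 0x73 = 01110011, payload 1110011 (7 bits).
Concatenate: 1110011 = 0x73 (7 bits → U+0073).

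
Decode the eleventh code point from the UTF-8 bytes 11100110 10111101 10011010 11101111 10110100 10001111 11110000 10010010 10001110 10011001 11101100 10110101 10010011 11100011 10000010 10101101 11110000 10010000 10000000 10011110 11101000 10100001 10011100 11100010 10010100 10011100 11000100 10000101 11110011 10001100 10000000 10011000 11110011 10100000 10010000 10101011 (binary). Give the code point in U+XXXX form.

Offset 0: leading byte 0xE6 = 11100110 → 3-byte char #1 = E6 BD 9A.
Offset 3: leading byte 0xEF = 11101111 → 3-byte char #2 = EF B4 8F.
Offset 6: leading byte 0xF0 = 11110000 → 4-byte char #3 = F0 92 8E 99.
Offset 10: leading byte 0xEC = 11101100 → 3-byte char #4 = EC B5 93.
Offset 13: leading byte 0xE3 = 11100011 → 3-byte char #5 = E3 82 AD.
Offset 16: leading byte 0xF0 = 11110000 → 4-byte char #6 = F0 90 80 9E.
Offset 20: leading byte 0xE8 = 11101000 → 3-byte char #7 = E8 A1 9C.
Offset 23: leading byte 0xE2 = 11100010 → 3-byte char #8 = E2 94 9C.
Offset 26: leading byte 0xC4 = 11000100 → 2-byte char #9 = C4 85.
Offset 28: leading byte 0xF3 = 11110011 → 4-byte char #10 = F3 8C 80 98.
Offset 32: leading byte 0xF3 = 11110011 → 4-byte char #11 = F3 A0 90 AB.
Leading byte 0xF3 = 11110011 matches 11110xxx → 4-byte sequence.
Byte 1: 0xF3 = 11110011, payload 011 (3 bits).
Byte 2: 0xA0 = 10100000 (10xxxxxx ✓), payload 100000.
Byte 3: 0x90 = 10010000 (10xxxxxx ✓), payload 010000.
Byte 4: 0xAB = 10101011 (10xxxxxx ✓), payload 101011.
Concatenate: 011100000010000101011 = 0xE042B (21 bits → U+E042B).

U+E042B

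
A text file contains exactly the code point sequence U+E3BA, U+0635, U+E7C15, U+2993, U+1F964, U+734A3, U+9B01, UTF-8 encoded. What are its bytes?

U+E3BA: 3-byte form → EE 8E BA.
U+0635: 2-byte form → D8 B5.
U+E7C15: 4-byte form → F3 A7 B0 95.
U+2993: 3-byte form → E2 A6 93.
U+1F964: 4-byte form → F0 9F A5 A4.
U+734A3: 4-byte form → F1 B3 92 A3.
U+9B01: 3-byte form → E9 AC 81.
Concatenated (23 bytes): EE 8E BA D8 B5 F3 A7 B0 95 E2 A6 93 F0 9F A5 A4 F1 B3 92 A3 E9 AC 81.

EE 8E BA D8 B5 F3 A7 B0 95 E2 A6 93 F0 9F A5 A4 F1 B3 92 A3 E9 AC 81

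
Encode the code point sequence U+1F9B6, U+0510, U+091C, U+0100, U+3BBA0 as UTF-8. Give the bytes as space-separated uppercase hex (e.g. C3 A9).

U+1F9B6: 4-byte form → F0 9F A6 B6.
U+0510: 2-byte form → D4 90.
U+091C: 3-byte form → E0 A4 9C.
U+0100: 2-byte form → C4 80.
U+3BBA0: 4-byte form → F0 BB AE A0.
Concatenated (15 bytes): F0 9F A6 B6 D4 90 E0 A4 9C C4 80 F0 BB AE A0.

F0 9F A6 B6 D4 90 E0 A4 9C C4 80 F0 BB AE A0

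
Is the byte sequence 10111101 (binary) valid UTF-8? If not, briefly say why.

Byte 0xBD = 10111101 has the form 10xxxxxx — a continuation byte — but there is no preceding leading byte.

invalid (continuation byte with no leading byte)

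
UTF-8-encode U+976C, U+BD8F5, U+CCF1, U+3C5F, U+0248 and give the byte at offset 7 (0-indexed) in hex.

0xEC

U+976C → 3-byte form E9 9D AC at offsets 0–2.
U+BD8F5 → 4-byte form F2 BD A3 B5 at offsets 3–6.
U+CCF1 → 3-byte form EC B3 B1 at offsets 7–9.
Offset 7 falls in char 3's range; it's byte 1 of EC B3 B1 = 0xEC.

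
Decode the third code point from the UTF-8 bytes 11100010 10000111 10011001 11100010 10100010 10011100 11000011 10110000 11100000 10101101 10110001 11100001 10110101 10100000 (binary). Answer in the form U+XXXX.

Offset 0: leading byte 0xE2 = 11100010 → 3-byte char #1 = E2 87 99.
Offset 3: leading byte 0xE2 = 11100010 → 3-byte char #2 = E2 A2 9C.
Offset 6: leading byte 0xC3 = 11000011 → 2-byte char #3 = C3 B0.
Leading byte 0xC3 = 11000011 matches 110xxxxx → 2-byte sequence.
Byte 1: 0xC3 = 11000011, payload 00011 (5 bits).
Byte 2: 0xB0 = 10110000 (10xxxxxx ✓), payload 110000.
Concatenate: 00011110000 = 0xF0 (11 bits → U+00F0).

U+00F0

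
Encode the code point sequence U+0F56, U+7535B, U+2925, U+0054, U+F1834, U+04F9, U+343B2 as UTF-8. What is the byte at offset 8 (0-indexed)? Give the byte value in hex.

0xA4

U+0F56 → 3-byte form E0 BD 96 at offsets 0–2.
U+7535B → 4-byte form F1 B5 8D 9B at offsets 3–6.
U+2925 → 3-byte form E2 A4 A5 at offsets 7–9.
Offset 8 falls in char 3's range; it's byte 2 of E2 A4 A5 = 0xA4.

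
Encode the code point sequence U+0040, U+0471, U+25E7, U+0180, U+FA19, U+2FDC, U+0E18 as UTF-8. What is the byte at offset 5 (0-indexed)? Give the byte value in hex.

U+0040 → 1-byte form 40 at offsets 0–0.
U+0471 → 2-byte form D1 B1 at offsets 1–2.
U+25E7 → 3-byte form E2 97 A7 at offsets 3–5.
Offset 5 falls in char 3's range; it's byte 3 of E2 97 A7 = 0xA7.

0xA7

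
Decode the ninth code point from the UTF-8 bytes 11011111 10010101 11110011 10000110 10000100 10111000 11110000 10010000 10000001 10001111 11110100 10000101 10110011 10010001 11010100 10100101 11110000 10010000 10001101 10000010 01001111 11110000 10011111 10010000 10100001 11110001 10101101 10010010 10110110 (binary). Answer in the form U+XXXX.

U+6D4B6

Offset 0: leading byte 0xDF = 11011111 → 2-byte char #1 = DF 95.
Offset 2: leading byte 0xF3 = 11110011 → 4-byte char #2 = F3 86 84 B8.
Offset 6: leading byte 0xF0 = 11110000 → 4-byte char #3 = F0 90 81 8F.
Offset 10: leading byte 0xF4 = 11110100 → 4-byte char #4 = F4 85 B3 91.
Offset 14: leading byte 0xD4 = 11010100 → 2-byte char #5 = D4 A5.
Offset 16: leading byte 0xF0 = 11110000 → 4-byte char #6 = F0 90 8D 82.
Offset 20: leading byte 0x4F = 01001111 → 1-byte char #7 = 4F.
Offset 21: leading byte 0xF0 = 11110000 → 4-byte char #8 = F0 9F 90 A1.
Offset 25: leading byte 0xF1 = 11110001 → 4-byte char #9 = F1 AD 92 B6.
Leading byte 0xF1 = 11110001 matches 11110xxx → 4-byte sequence.
Byte 1: 0xF1 = 11110001, payload 001 (3 bits).
Byte 2: 0xAD = 10101101 (10xxxxxx ✓), payload 101101.
Byte 3: 0x92 = 10010010 (10xxxxxx ✓), payload 010010.
Byte 4: 0xB6 = 10110110 (10xxxxxx ✓), payload 110110.
Concatenate: 001101101010010110110 = 0x6D4B6 (21 bits → U+6D4B6).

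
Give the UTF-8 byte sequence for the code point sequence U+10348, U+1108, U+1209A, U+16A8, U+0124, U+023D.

U+10348: 4-byte form → F0 90 8D 88.
U+1108: 3-byte form → E1 84 88.
U+1209A: 4-byte form → F0 92 82 9A.
U+16A8: 3-byte form → E1 9A A8.
U+0124: 2-byte form → C4 A4.
U+023D: 2-byte form → C8 BD.
Concatenated (18 bytes): F0 90 8D 88 E1 84 88 F0 92 82 9A E1 9A A8 C4 A4 C8 BD.

F0 90 8D 88 E1 84 88 F0 92 82 9A E1 9A A8 C4 A4 C8 BD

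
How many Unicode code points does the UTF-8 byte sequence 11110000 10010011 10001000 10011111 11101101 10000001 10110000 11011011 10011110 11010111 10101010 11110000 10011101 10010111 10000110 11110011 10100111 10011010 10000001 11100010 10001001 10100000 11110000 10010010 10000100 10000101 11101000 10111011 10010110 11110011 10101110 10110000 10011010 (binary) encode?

10

Byte at offset 0: 0xF0 = 11110000 → 4-byte char (#1). Advance 4.
Byte at offset 4: 0xED = 11101101 → 3-byte char (#2). Advance 3.
Byte at offset 7: 0xDB = 11011011 → 2-byte char (#3). Advance 2.
Byte at offset 9: 0xD7 = 11010111 → 2-byte char (#4). Advance 2.
Byte at offset 11: 0xF0 = 11110000 → 4-byte char (#5). Advance 4.
Byte at offset 15: 0xF3 = 11110011 → 4-byte char (#6). Advance 4.
Byte at offset 19: 0xE2 = 11100010 → 3-byte char (#7). Advance 3.
Byte at offset 22: 0xF0 = 11110000 → 4-byte char (#8). Advance 4.
Byte at offset 26: 0xE8 = 11101000 → 3-byte char (#9). Advance 3.
Byte at offset 29: 0xF3 = 11110011 → 4-byte char (#10). Advance 4.
Reached end at offset 33 after 10 code points.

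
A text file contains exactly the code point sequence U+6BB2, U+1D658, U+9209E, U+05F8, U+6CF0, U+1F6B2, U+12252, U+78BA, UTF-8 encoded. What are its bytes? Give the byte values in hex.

U+6BB2: 3-byte form → E6 AE B2.
U+1D658: 4-byte form → F0 9D 99 98.
U+9209E: 4-byte form → F2 92 82 9E.
U+05F8: 2-byte form → D7 B8.
U+6CF0: 3-byte form → E6 B3 B0.
U+1F6B2: 4-byte form → F0 9F 9A B2.
U+12252: 4-byte form → F0 92 89 92.
U+78BA: 3-byte form → E7 A2 BA.
Concatenated (27 bytes): E6 AE B2 F0 9D 99 98 F2 92 82 9E D7 B8 E6 B3 B0 F0 9F 9A B2 F0 92 89 92 E7 A2 BA.

E6 AE B2 F0 9D 99 98 F2 92 82 9E D7 B8 E6 B3 B0 F0 9F 9A B2 F0 92 89 92 E7 A2 BA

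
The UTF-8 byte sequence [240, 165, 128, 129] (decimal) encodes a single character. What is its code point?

U+25001

Leading byte 0xF0 = 11110000 matches 11110xxx → 4-byte sequence.
Byte 1: 0xF0 = 11110000, payload 000 (3 bits).
Byte 2: 0xA5 = 10100101 (10xxxxxx ✓), payload 100101.
Byte 3: 0x80 = 10000000 (10xxxxxx ✓), payload 000000.
Byte 4: 0x81 = 10000001 (10xxxxxx ✓), payload 000001.
Concatenate: 000100101000000000001 = 0x25001 (21 bits → U+25001).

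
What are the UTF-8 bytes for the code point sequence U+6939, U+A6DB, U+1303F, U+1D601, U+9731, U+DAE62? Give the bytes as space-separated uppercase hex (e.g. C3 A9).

U+6939: 3-byte form → E6 A4 B9.
U+A6DB: 3-byte form → EA 9B 9B.
U+1303F: 4-byte form → F0 93 80 BF.
U+1D601: 4-byte form → F0 9D 98 81.
U+9731: 3-byte form → E9 9C B1.
U+DAE62: 4-byte form → F3 9A B9 A2.
Concatenated (21 bytes): E6 A4 B9 EA 9B 9B F0 93 80 BF F0 9D 98 81 E9 9C B1 F3 9A B9 A2.

E6 A4 B9 EA 9B 9B F0 93 80 BF F0 9D 98 81 E9 9C B1 F3 9A B9 A2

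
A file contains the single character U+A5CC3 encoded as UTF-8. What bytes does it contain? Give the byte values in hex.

U+A5CC3 = 0xA5CC3 = 679107 decimal. In range U+10000–U+10FFFF → 4-byte form: 11110xxx 10xxxxxx 10xxxxxx 10xxxxxx.
Binary (21 bits): 010100101110011000011.
Split 3+6+6+6: 010 | 100101 | 110011 | 000011.
Byte 1: 11110010 = 0xF2.
Byte 2: 10100101 = 0xA5.
Byte 3: 10110011 = 0xB3.
Byte 4: 10000011 = 0x83.

F2 A5 B3 83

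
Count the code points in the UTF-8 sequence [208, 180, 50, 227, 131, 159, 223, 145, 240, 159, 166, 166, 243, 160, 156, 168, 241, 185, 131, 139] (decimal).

7

Byte at offset 0: 0xD0 = 11010000 → 2-byte char (#1). Advance 2.
Byte at offset 2: 0x32 = 00110010 → 1-byte char (#2). Advance 1.
Byte at offset 3: 0xE3 = 11100011 → 3-byte char (#3). Advance 3.
Byte at offset 6: 0xDF = 11011111 → 2-byte char (#4). Advance 2.
Byte at offset 8: 0xF0 = 11110000 → 4-byte char (#5). Advance 4.
Byte at offset 12: 0xF3 = 11110011 → 4-byte char (#6). Advance 4.
Byte at offset 16: 0xF1 = 11110001 → 4-byte char (#7). Advance 4.
Reached end at offset 20 after 7 code points.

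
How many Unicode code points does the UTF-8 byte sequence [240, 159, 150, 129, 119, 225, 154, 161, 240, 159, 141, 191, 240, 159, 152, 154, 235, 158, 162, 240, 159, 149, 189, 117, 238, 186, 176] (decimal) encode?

Byte at offset 0: 0xF0 = 11110000 → 4-byte char (#1). Advance 4.
Byte at offset 4: 0x77 = 01110111 → 1-byte char (#2). Advance 1.
Byte at offset 5: 0xE1 = 11100001 → 3-byte char (#3). Advance 3.
Byte at offset 8: 0xF0 = 11110000 → 4-byte char (#4). Advance 4.
Byte at offset 12: 0xF0 = 11110000 → 4-byte char (#5). Advance 4.
Byte at offset 16: 0xEB = 11101011 → 3-byte char (#6). Advance 3.
Byte at offset 19: 0xF0 = 11110000 → 4-byte char (#7). Advance 4.
Byte at offset 23: 0x75 = 01110101 → 1-byte char (#8). Advance 1.
Byte at offset 24: 0xEE = 11101110 → 3-byte char (#9). Advance 3.
Reached end at offset 27 after 9 code points.

9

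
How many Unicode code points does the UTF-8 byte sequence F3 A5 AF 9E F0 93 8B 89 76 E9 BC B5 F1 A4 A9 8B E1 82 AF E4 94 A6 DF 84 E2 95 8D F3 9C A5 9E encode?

10

Byte at offset 0: 0xF3 = 11110011 → 4-byte char (#1). Advance 4.
Byte at offset 4: 0xF0 = 11110000 → 4-byte char (#2). Advance 4.
Byte at offset 8: 0x76 = 01110110 → 1-byte char (#3). Advance 1.
Byte at offset 9: 0xE9 = 11101001 → 3-byte char (#4). Advance 3.
Byte at offset 12: 0xF1 = 11110001 → 4-byte char (#5). Advance 4.
Byte at offset 16: 0xE1 = 11100001 → 3-byte char (#6). Advance 3.
Byte at offset 19: 0xE4 = 11100100 → 3-byte char (#7). Advance 3.
Byte at offset 22: 0xDF = 11011111 → 2-byte char (#8). Advance 2.
Byte at offset 24: 0xE2 = 11100010 → 3-byte char (#9). Advance 3.
Byte at offset 27: 0xF3 = 11110011 → 4-byte char (#10). Advance 4.
Reached end at offset 31 after 10 code points.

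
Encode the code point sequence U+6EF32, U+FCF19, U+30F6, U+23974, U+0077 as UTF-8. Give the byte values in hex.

F1 AE BC B2 F3 BC BC 99 E3 83 B6 F0 A3 A5 B4 77

U+6EF32: 4-byte form → F1 AE BC B2.
U+FCF19: 4-byte form → F3 BC BC 99.
U+30F6: 3-byte form → E3 83 B6.
U+23974: 4-byte form → F0 A3 A5 B4.
U+0077: 1-byte form → 77.
Concatenated (16 bytes): F1 AE BC B2 F3 BC BC 99 E3 83 B6 F0 A3 A5 B4 77.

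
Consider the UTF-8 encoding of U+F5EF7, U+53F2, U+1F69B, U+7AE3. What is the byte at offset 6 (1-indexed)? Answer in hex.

0x8F

1-indexed offset 6 is 0-indexed offset 5.
U+F5EF7 → 4-byte form F3 B5 BB B7 at offsets 0–3.
U+53F2 → 3-byte form E5 8F B2 at offsets 4–6.
Offset 5 falls in char 2's range; it's byte 2 of E5 8F B2 = 0x8F.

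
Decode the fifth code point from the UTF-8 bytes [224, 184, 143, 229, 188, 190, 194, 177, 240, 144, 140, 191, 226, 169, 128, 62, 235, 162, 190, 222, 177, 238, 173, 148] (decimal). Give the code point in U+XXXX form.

U+2A40

Offset 0: leading byte 0xE0 = 11100000 → 3-byte char #1 = E0 B8 8F.
Offset 3: leading byte 0xE5 = 11100101 → 3-byte char #2 = E5 BC BE.
Offset 6: leading byte 0xC2 = 11000010 → 2-byte char #3 = C2 B1.
Offset 8: leading byte 0xF0 = 11110000 → 4-byte char #4 = F0 90 8C BF.
Offset 12: leading byte 0xE2 = 11100010 → 3-byte char #5 = E2 A9 80.
Leading byte 0xE2 = 11100010 matches 1110xxxx → 3-byte sequence.
Byte 1: 0xE2 = 11100010, payload 0010 (4 bits).
Byte 2: 0xA9 = 10101001 (10xxxxxx ✓), payload 101001.
Byte 3: 0x80 = 10000000 (10xxxxxx ✓), payload 000000.
Concatenate: 0010101001000000 = 0x2A40 (16 bits → U+2A40).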